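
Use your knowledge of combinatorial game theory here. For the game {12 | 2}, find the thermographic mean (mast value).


Game = {12 | 2}, a switch {a | b} with numbers a > b.
Its thermograph has left wall a - t and right wall b + t, which meet at t = (a - b)/2, where both equal (a + b)/2. So the mast (mean value) is at (a + b)/2.
Mean = (12 + (2))/2 = 14/2 = 7

7


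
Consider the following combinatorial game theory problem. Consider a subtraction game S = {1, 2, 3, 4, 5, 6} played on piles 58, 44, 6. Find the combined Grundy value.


Subtraction set: {1, 2, 3, 4, 5, 6}
For this subtraction set, G(n) = n mod 7 (period = max + 1 = 7).
Pile 1 (size 58): G(58) = 58 mod 7 = 2
Pile 2 (size 44): G(44) = 44 mod 7 = 2
Pile 3 (size 6): G(6) = 6 mod 7 = 6
Total Grundy value = XOR of all: 2 XOR 2 XOR 6 = 6

6


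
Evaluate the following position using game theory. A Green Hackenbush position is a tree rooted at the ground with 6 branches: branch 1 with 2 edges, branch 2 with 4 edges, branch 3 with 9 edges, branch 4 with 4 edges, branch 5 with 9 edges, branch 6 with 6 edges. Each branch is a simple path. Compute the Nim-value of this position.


The tree has 6 branches from the ground vertex.
In Green Hackenbush, the Nim-value of a simple path of length k is k.
Branch 1: length 2, Nim-value = 2
Branch 2: length 4, Nim-value = 4
Branch 3: length 9, Nim-value = 9
Branch 4: length 4, Nim-value = 4
Branch 5: length 9, Nim-value = 9
Branch 6: length 6, Nim-value = 6
Total Nim-value = XOR of all branch values:
0 XOR 2 = 2
2 XOR 4 = 6
6 XOR 9 = 15
15 XOR 4 = 11
11 XOR 9 = 2
2 XOR 6 = 4
Nim-value of the tree = 4

4


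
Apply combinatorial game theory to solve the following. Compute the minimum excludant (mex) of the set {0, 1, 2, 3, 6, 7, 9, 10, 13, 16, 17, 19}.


Set = {0, 1, 2, 3, 6, 7, 9, 10, 13, 16, 17, 19}
0 is in the set.
1 is in the set.
2 is in the set.
3 is in the set.
4 is NOT in the set. This is the mex.
mex = 4

4


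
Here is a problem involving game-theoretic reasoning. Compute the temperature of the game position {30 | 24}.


The game is {30 | 24}, a switch {a | b} with numbers a > b.
Cooling {a | b} by t gives {a - t | b + t}, which stops being hot when a - t = b + t, i.e. at t = (a - b)/2. So the temperature of a switch is (a - b)/2.
Temperature = (Left option - Right option) / 2
= (30 - (24)) / 2
= 6 / 2
= 3

3


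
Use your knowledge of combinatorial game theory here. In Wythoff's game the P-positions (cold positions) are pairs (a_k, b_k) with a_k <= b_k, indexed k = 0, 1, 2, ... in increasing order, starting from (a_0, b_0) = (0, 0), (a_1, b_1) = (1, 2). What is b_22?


By Wythoff's theorem, a_k = floor(k * phi) and b_k = floor(k * phi^2) = a_k + k, where phi = (1 + sqrt(5))/2 is the golden ratio.
phi = (1 + sqrt(5))/2 = 1.618034
phi^2 = phi + 1 = 2.618034
k = 22
k * phi^2 = 22 * 2.618034 = 57.596748
b_22 = floor(k * phi^2) = 57 (check: a_22 + k = 35 + 22 = 57)

57


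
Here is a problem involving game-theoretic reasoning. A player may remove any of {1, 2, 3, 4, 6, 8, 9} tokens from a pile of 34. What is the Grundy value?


The subtraction set is S = {1, 2, 3, 4, 6, 8, 9}.
G(k) = mex{ G(k - s) : s in S, s <= k }. We compute iteratively: G(0) = 0.
G(1) = mex({0}) = 1
G(2) = mex({0, 1}) = 2
G(3) = mex({0, 1, 2}) = 3
G(4) = mex({0, 1, 2, 3}) = 4
G(5) = mex({1, 2, 3, 4}) = 0
G(6) = mex({0, 2, 3, 4}) = 1
G(7) = mex({0, 1, 3, 4}) = 2
G(8) = mex({0, 1, 2, 4}) = 3
G(9) = mex({0, 1, 2, 3}) = 4
G(10) = mex({1, 2, 3, 4}) = 0
G(11) = mex({0, 2, 3, 4}) = 1
G(12) = mex({0, 1, 3, 4}) = 2
G(13) = mex({0, 1, 2, 4}) = 3
Observe that G(5)..G(13) = 0, 1, 2, 3, 4, 0, 1, 2, 3 repeats G(0)..G(8) = 0, 1, 2, 3, 4, 0, 1, 2, 3.
For k >= max(S) = 9, G(k) is determined by the previous 9 values G(k-9)..G(k-1); a window of 9 consecutive values has recurred shifted by 5, so by induction G(k + 5) = G(k) for all k >= 0: the sequence is periodic from the start with period 5.
One period: G(0..4) = 0, 1, 2, 3, 4.
34 mod 5 = 4, so G(34) = G(4) = 4.

4


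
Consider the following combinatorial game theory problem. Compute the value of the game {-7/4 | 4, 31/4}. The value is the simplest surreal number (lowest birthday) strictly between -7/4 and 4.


Left options: {-7/4}, max = -7/4
Right options: {4, 31/4}, min = 4
All options are numbers and max(Left) < min(Right), so by the simplicity theorem the value is the simplest (earliest-born) number strictly between -7/4 and 4.
Integers -1 through 3 all lie strictly between -7/4 and 4.
Among integers, the simplest (lowest birthday = smallest |n|; 0 is born on day 0, +-n on day n) is 0.
No non-integer in the interval can be simpler: if x is a non-integer in the interval, then floor(x) or ceil(x) also lies in the interval (the interval contains an integer), and both are proper prefixes of x's sign expansion, i.e. born earlier. So the game value is 0.
Game value = 0

0


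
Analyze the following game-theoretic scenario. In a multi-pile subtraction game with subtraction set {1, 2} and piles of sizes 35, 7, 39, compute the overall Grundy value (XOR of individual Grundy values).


Subtraction set: {1, 2}
For this subtraction set, G(n) = n mod 3 (period = max + 1 = 3).
Pile 1 (size 35): G(35) = 35 mod 3 = 2
Pile 2 (size 7): G(7) = 7 mod 3 = 1
Pile 3 (size 39): G(39) = 39 mod 3 = 0
Total Grundy value = XOR of all: 2 XOR 1 XOR 0 = 3

3


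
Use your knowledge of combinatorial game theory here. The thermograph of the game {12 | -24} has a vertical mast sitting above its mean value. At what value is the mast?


Game = {12 | -24}, a switch {a | b} with numbers a > b.
Its thermograph has left wall a - t and right wall b + t, which meet at t = (a - b)/2, where both equal (a + b)/2. So the mast (mean value) is at (a + b)/2.
Mean = (12 + (-24))/2 = -12/2 = -6

-6


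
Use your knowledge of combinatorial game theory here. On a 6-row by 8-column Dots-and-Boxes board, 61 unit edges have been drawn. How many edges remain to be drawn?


Grid: 6 x 8 boxes, i.e. 7 rows and 9 columns of dots.
Horizontal edges: (rows + 1) * cols = 7 * 8 = 56
Vertical edges: rows * (cols + 1) = 6 * 9 = 54
Total edges: 56 + 54 = 110
Edges drawn: 61
Remaining: 110 - 61 = 49

49


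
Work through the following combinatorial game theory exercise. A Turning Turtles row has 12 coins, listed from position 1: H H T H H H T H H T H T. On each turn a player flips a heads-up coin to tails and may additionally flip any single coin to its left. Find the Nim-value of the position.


Coins: H H T H H H T H H T H T
Key fact: a single head at position k behaves exactly like a Nim heap of size k (turning it to T and optionally flipping a coin at j < k corresponds to moving the heap from k to j, or to 0), and heads combine as a disjunctive sum (two heads at the same place would cancel, matching j XOR j = 0). So the Nim-value is the XOR of the 1-indexed positions of the heads.
Face-up positions (1-indexed): [1, 2, 4, 5, 6, 8, 9, 11]
XOR 0 with 1: 0 XOR 1 = 1
XOR 1 with 2: 1 XOR 2 = 3
XOR 3 with 4: 3 XOR 4 = 7
XOR 7 with 5: 7 XOR 5 = 2
XOR 2 with 6: 2 XOR 6 = 4
XOR 4 with 8: 4 XOR 8 = 12
XOR 12 with 9: 12 XOR 9 = 5
XOR 5 with 11: 5 XOR 11 = 14
Nim-value = 14

14


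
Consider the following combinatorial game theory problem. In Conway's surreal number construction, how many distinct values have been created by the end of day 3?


Day 0: {|} = 0 is born. Count = 1.
Day n: the number of surreal numbers born by day n is 2^(n+1) - 1.
By day 0: 2^1 - 1 = 1
By day 1: 2^2 - 1 = 3
By day 2: 2^3 - 1 = 7
By day 3: 2^4 - 1 = 15
By day 3: 15 surreal numbers.

15


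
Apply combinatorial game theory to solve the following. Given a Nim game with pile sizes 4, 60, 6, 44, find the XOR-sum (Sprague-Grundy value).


We need the XOR (exclusive or) of all pile sizes.
After XOR-ing pile 1 (size 4): 0 XOR 4 = 4
After XOR-ing pile 2 (size 60): 4 XOR 60 = 56
After XOR-ing pile 3 (size 6): 56 XOR 6 = 62
After XOR-ing pile 4 (size 44): 62 XOR 44 = 18
The Nim-value of this position is 18.

18


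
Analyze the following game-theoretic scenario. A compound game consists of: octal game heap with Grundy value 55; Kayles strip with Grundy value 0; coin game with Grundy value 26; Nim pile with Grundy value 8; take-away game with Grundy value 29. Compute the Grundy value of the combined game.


By the Sprague-Grundy theorem, the Grundy value of a sum of games is the XOR of individual Grundy values.
octal game heap: Grundy value = 55. Running XOR: 0 XOR 55 = 55
Kayles strip: Grundy value = 0. Running XOR: 55 XOR 0 = 55
coin game: Grundy value = 26. Running XOR: 55 XOR 26 = 45
Nim pile: Grundy value = 8. Running XOR: 45 XOR 8 = 37
take-away game: Grundy value = 29. Running XOR: 37 XOR 29 = 56
The combined Grundy value is 56.

56


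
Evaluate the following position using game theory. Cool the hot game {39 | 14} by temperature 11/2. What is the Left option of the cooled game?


Original game: {39 | 14} (a switch {a | b} with a > b).
Cooling by t (for t below the temperature (a - b)/2 = 25/2) taxes each move by t: {a | b} cooled by t is {a - t | b + t}.
Cooling amount: t = 11/2
Cooled Left option: 39 - 11/2 = 67/2
Cooled Right option: 14 + 11/2 = 39/2
Cooled game: {67/2 | 39/2}
Left option = 67/2

67/2


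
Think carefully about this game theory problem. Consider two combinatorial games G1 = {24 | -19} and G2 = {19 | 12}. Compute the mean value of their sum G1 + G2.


G1 = {24 | -19}, G2 = {19 | 12}
Each is a switch {a | b} with numbers a > b; its mean value is (a + b)/2, and mean value is additive over game sums: m(G1 + G2) = m(G1) + m(G2).
Mean of G1 = (24 + (-19))/2 = 5/2 = 5/2
Mean of G2 = (19 + (12))/2 = 31/2 = 31/2
Mean of G1 + G2 = 5/2 + 31/2 = 18

18


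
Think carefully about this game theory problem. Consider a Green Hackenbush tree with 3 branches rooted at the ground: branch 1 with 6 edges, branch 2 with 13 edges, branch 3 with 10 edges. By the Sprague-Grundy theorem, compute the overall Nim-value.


The tree has 3 branches from the ground vertex.
In Green Hackenbush, the Nim-value of a simple path of length k is k.
Branch 1: length 6, Nim-value = 6
Branch 2: length 13, Nim-value = 13
Branch 3: length 10, Nim-value = 10
Total Nim-value = XOR of all branch values:
0 XOR 6 = 6
6 XOR 13 = 11
11 XOR 10 = 1
Nim-value of the tree = 1

1


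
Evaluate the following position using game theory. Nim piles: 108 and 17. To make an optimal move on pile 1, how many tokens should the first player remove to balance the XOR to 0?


Piles: 108 and 17
Current XOR: 108 XOR 17 = 125 (non-zero, so this is an N-position).
To make the XOR zero, we need to find a move that balances the piles.
For pile 1 (size 108): target = 108 XOR 125 = 17
We reduce pile 1 from 108 to 17.
Tokens removed: 108 - 17 = 91
Verification: 17 XOR 17 = 0

91


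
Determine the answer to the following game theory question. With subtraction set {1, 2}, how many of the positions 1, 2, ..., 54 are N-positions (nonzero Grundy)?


Subtraction set S = {1, 2}, so G(n) = n mod 3.
G(n) = 0 when n is a multiple of 3.
Multiples of 3 in [1, 54]: 18
N-positions (nonzero Grundy) = 54 - 18 = 36

36


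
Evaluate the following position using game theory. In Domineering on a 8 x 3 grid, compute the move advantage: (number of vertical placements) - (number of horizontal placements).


Board is 8 x 3 (rows x cols).
Left (vertical) placements: (rows-1) * cols = 7 * 3 = 21
Right (horizontal) placements: rows * (cols-1) = 8 * 2 = 16
Advantage = Left - Right = 21 - 16 = 5

5


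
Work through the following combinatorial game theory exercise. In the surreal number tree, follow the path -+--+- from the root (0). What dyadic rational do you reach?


Sign expansion: -+--+-
Rule: track bounds (lo, hi), initially (-inf, +inf). On '+', the current value becomes lo and we move to the simplest number in (value, hi): value + 1 if hi = +inf, otherwise the midpoint (value + hi)/2. On '-', the current value becomes hi and we move to value - 1 if lo = -inf, otherwise the midpoint (lo + value)/2.
Start at 0.
Step 1: sign = -, move left. Bounds: (-inf, 0). Value = -1
Step 2: sign = +, move right. Bounds: (-1, 0). Value = -1/2
Step 3: sign = -, move left. Bounds: (-1, -1/2). Value = -3/4
Step 4: sign = -, move left. Bounds: (-1, -3/4). Value = -7/8
Step 5: sign = +, move right. Bounds: (-7/8, -3/4). Value = -13/16
Step 6: sign = -, move left. Bounds: (-7/8, -13/16). Value = -27/32
The surreal number with sign expansion -+--+- is -27/32.

-27/32


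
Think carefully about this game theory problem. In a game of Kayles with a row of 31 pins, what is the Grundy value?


Kayles: a move removes 1 or 2 adjacent pins from a contiguous row.
Removing pins from a row of k leaves two independent rows (a, b) with a + b = k - 1 (one pin) or a + b = k - 2 (two pins); an end removal gives a = 0.
By Sprague-Grundy, G(k) = mex{ G(a) XOR G(b) } over all these splits. G(0) = 0.
G(1): splits (0,0):0^0=0 -> mex({0}) = 1
G(2): splits (0,1):0^1=1 (0,0):0^0=0 -> mex({0, 1}) = 2
G(3): splits (0,2):0^2=2 (1,1):1^1=0 (0,1):0^1=1 -> mex({0, 1, 2}) = 3
G(4): splits (0,3):0^3=3 (1,2):1^2=3 (0,2):0^2=2 (1,1):1^1=0 -> mex({0, 2, 3}) = 1
G(5): splits (0,4):0^1=1 (1,3):1^3=2 (2,2):2^2=0 (0,3):0^3=3 (1,2):1^2=3 -> mex({0, 1, 2, 3}) = 4
G(6) = mex({0, 1, 2, 4}) = 3
G(7) = mex({0, 1, 3, 4, 5}) = 2
G(8) = mex({0, 2, 3, 5, 6}) = 1
G(9) = mex({0, 1, 2, 3, 6, 7}) = 4
G(10) = mex({0, 1, 3, 4, 5, 7}) = 2
G(11) = mex({0, 1, 2, 3, 4, 5}) = 6
G(12) = mex({0, 1, 2, 3, 5, 6, 7}) = 4
G(13) = mex({0, 2, 3, 4, 6, 7}) = 1
G(14) = mex({0, 1, 4, 5, 6, 7}) = 2
G(15) = mex({0, 1, 2, 3, 4, 5, 6}) = 7
G(16) = mex({0, 2, 3, 5, 6, 7}) = 1
G(17) = mex({0, 1, 2, 3, 5, 6, 7}) = 4
G(18) = mex({0, 1, 2, 4, 5, 6}) = 3
G(19) = mex({0, 1, 3, 4, 5, 7}) = 2
G(20) = mex({0, 2, 3, 4, 5, 6, 7}) = 1
G(21) = mex({0, 1, 2, 3, 5, 6, 7}) = 4
G(22) = mex({0, 1, 2, 3, 4, 5, 7}) = 6
G(23) = mex({0, 1, 2, 3, 4, 5, 6}) = 7
G(24) = mex({0, 1, 2, 3, 5, 6, 7}) = 4
G(25) = mex({0, 2, 3, 4, 6, 7}) = 1
G(26) = mex({0, 1, 3, 4, 5, 6, 7}) = 2
G(27) = mex({0, 1, 2, 3, 4, 5, 6, 7}) = 8
G(28) = mex({0, 1, 2, 3, 4, 6, 7, 8}) = 5
G(29) = mex({0, 1, 2, 3, 5, 6, 7, 8, 9}) = 4
G(30) = mex({0, 1, 2, 3, 4, 5, 6, 9, 10}) = 7
G(31) = mex({0, 1, 3, 4, 5, 7, 10, 11}) = 2
Therefore G(31) = 2.

2


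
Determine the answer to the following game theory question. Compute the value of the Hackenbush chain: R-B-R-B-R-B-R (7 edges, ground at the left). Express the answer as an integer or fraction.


Edges (from ground): R-B-R-B-R-B-R
By Berlekamp's sign-expansion rule, a Blue-Red Hackenbush stalk has the value of the surreal number whose sign sequence is the edge sequence with B -> + and R -> -.
Sign sequence: -+-+-+-
Trace the sign expansion in the surreal number tree, starting from 0:
Edge 1: R (sign -) -> bounds (-inf, 0), value = -1
Edge 2: B (sign +) -> bounds (-1, 0), value = -1/2
Edge 3: R (sign -) -> bounds (-1, -1/2), value = -3/4
Edge 4: B (sign +) -> bounds (-3/4, -1/2), value = -5/8
Edge 5: R (sign -) -> bounds (-3/4, -5/8), value = -11/16
Edge 6: B (sign +) -> bounds (-11/16, -5/8), value = -21/32
Edge 7: R (sign -) -> bounds (-11/16, -21/32), value = -43/64
Game value = -43/64

-43/64


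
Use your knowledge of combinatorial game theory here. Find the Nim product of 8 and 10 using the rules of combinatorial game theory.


Nim multiplication is bilinear over XOR: (u XOR v) * w = (u*w) XOR (v*w).
So we split each operand into its bit components and XOR the pairwise Nim products.
8 = 8 (as XOR of powers of 2).
10 = 2 + 8 (as XOR of powers of 2).
Using the standard Nim-product table on single bits:
  2*2 = 3,   2*4 = 8,   2*8 = 12,
  4*4 = 6,   4*8 = 11,  8*8 = 13,
and  1*x = x (identity), k*l = l*k (commutative).
Pairwise Nim products:
  8 * 2 = 12
  8 * 8 = 13
XOR them: 12 XOR 13 = 1.
Result: 8 * 10 = 1 (in Nim).

1


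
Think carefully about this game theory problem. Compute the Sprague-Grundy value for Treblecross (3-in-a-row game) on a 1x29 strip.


Treblecross: place X on empty cells; 3-in-a-row wins.
Playing within two cells of an existing X lets the opponent win at once, so sensible play treats the cells i-2..i+2 around each X as dead. The player left with no safe cell loses, so this is a normal-play take-away game on strips of safe cells.
Placing X at cell i (0-indexed) of a strip of k safe cells leaves independent strips of sizes max(0, i-2) and max(0, k-i-3). Hence G(k) = mex{ G(max(0,i-2)) XOR G(max(0,k-i-3)) : 0 <= i < k }, with G(0) = 0.
G(1): splits (0,0):0^0=0 -> mex({0}) = 1
G(2): splits (0,0):0^0=0 -> mex({0}) = 1
G(3): splits (0,0):0^0=0 -> mex({0}) = 1
G(4): splits (0,1):0^1=1 (0,0):0^0=0 -> mex({0, 1}) = 2
G(5): splits (0,2):0^1=1 (0,1):0^1=1 (0,0):0^0=0 -> mex({0, 1}) = 2
G(6) = mex({1}) = 0
G(7) = mex({0, 1, 2}) = 3
G(8) = mex({0, 1, 2}) = 3
G(9) = mex({0, 2}) = 1
G(10) = mex({0, 2, 3}) = 1
G(11) = mex({0, 3}) = 1
G(12) = mex({1, 3}) = 0
G(13) = mex({0, 1, 2, 3}) = 4
G(14) = mex({0, 1, 2}) = 3
G(15) = mex({0, 1, 2}) = 3
G(16) = mex({0, 1, 2, 4}) = 3
G(17) = mex({0, 1, 3, 4}) = 2
G(18) = mex({0, 1, 3, 4}) = 2
G(19) = mex({0, 1, 3, 5}) = 2
G(20) = mex({0, 1, 2, 3, 5}) = 4
G(21) = mex({0, 1, 2, 3, 5}) = 4
G(22) = mex({1, 2, 6}) = 0
G(23) = mex({0, 1, 2, 3, 4, 6}) = 5
G(24) = mex({0, 1, 2, 3, 4}) = 5
G(25) = mex({0, 1, 3, 4, 7}) = 2
G(26) = mex({0, 1, 3, 4, 5, 7}) = 2
G(27) = mex({0, 1, 3, 5}) = 2
G(28) = mex({0, 1, 2, 5}) = 3
G(29) = mex({0, 1, 2, 4, 5, 6}) = 3
Therefore G(29) = 3.

3


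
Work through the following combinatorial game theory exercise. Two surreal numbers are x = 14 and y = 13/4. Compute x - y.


x = 14, y = 13/4
Converting to common denominator: 4
x = 56/4, y = 13/4
x - y = 14 - 13/4 = 43/4

43/4


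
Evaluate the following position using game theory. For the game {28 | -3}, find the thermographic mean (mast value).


Game = {28 | -3}, a switch {a | b} with numbers a > b.
Its thermograph has left wall a - t and right wall b + t, which meet at t = (a - b)/2, where both equal (a + b)/2. So the mast (mean value) is at (a + b)/2.
Mean = (28 + (-3))/2 = 25/2 = 25/2

25/2


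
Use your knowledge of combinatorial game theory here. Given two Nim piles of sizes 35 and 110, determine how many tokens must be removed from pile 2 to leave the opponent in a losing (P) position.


Piles: 35 and 110
Current XOR: 35 XOR 110 = 77 (non-zero, so this is an N-position).
To make the XOR zero, we need to find a move that balances the piles.
For pile 2 (size 110): target = 110 XOR 77 = 35
We reduce pile 2 from 110 to 35.
Tokens removed: 110 - 35 = 75
Verification: 35 XOR 35 = 0

75


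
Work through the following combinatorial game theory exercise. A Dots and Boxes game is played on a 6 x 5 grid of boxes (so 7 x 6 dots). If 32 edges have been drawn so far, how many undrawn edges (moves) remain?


Grid: 6 x 5 boxes, i.e. 7 rows and 6 columns of dots.
Horizontal edges: (rows + 1) * cols = 7 * 5 = 35
Vertical edges: rows * (cols + 1) = 6 * 6 = 36
Total edges: 35 + 36 = 71
Edges drawn: 32
Remaining: 71 - 32 = 39

39


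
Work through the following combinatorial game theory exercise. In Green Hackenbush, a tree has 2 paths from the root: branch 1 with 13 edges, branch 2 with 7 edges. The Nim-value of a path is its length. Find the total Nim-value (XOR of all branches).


The tree has 2 branches from the ground vertex.
In Green Hackenbush, the Nim-value of a simple path of length k is k.
Branch 1: length 13, Nim-value = 13
Branch 2: length 7, Nim-value = 7
Total Nim-value = XOR of all branch values:
0 XOR 13 = 13
13 XOR 7 = 10
Nim-value of the tree = 10

10


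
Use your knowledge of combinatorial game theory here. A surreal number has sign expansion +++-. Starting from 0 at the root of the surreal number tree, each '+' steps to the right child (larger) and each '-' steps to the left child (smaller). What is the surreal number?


Sign expansion: +++-
Rule: track bounds (lo, hi), initially (-inf, +inf). On '+', the current value becomes lo and we move to the simplest number in (value, hi): value + 1 if hi = +inf, otherwise the midpoint (value + hi)/2. On '-', the current value becomes hi and we move to value - 1 if lo = -inf, otherwise the midpoint (lo + value)/2.
Start at 0.
Step 1: sign = +, move right. Bounds: (0, +inf). Value = 1
Step 2: sign = +, move right. Bounds: (1, +inf). Value = 2
Step 3: sign = +, move right. Bounds: (2, +inf). Value = 3
Step 4: sign = -, move left. Bounds: (2, 3). Value = 5/2
The surreal number with sign expansion +++- is 5/2.

5/2


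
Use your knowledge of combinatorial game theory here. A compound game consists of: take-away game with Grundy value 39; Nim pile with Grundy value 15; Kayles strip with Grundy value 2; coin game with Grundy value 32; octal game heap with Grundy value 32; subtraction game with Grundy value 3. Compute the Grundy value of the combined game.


By the Sprague-Grundy theorem, the Grundy value of a sum of games is the XOR of individual Grundy values.
take-away game: Grundy value = 39. Running XOR: 0 XOR 39 = 39
Nim pile: Grundy value = 15. Running XOR: 39 XOR 15 = 40
Kayles strip: Grundy value = 2. Running XOR: 40 XOR 2 = 42
coin game: Grundy value = 32. Running XOR: 42 XOR 32 = 10
octal game heap: Grundy value = 32. Running XOR: 10 XOR 32 = 42
subtraction game: Grundy value = 3. Running XOR: 42 XOR 3 = 41
The combined Grundy value is 41.

41


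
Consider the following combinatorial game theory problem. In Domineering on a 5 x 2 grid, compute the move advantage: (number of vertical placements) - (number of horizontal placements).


Board is 5 x 2 (rows x cols).
Left (vertical) placements: (rows-1) * cols = 4 * 2 = 8
Right (horizontal) placements: rows * (cols-1) = 5 * 1 = 5
Advantage = Left - Right = 8 - 5 = 3

3


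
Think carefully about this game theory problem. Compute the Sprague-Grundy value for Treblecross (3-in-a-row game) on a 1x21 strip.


Treblecross: place X on empty cells; 3-in-a-row wins.
Playing within two cells of an existing X lets the opponent win at once, so sensible play treats the cells i-2..i+2 around each X as dead. The player left with no safe cell loses, so this is a normal-play take-away game on strips of safe cells.
Placing X at cell i (0-indexed) of a strip of k safe cells leaves independent strips of sizes max(0, i-2) and max(0, k-i-3). Hence G(k) = mex{ G(max(0,i-2)) XOR G(max(0,k-i-3)) : 0 <= i < k }, with G(0) = 0.
G(1): splits (0,0):0^0=0 -> mex({0}) = 1
G(2): splits (0,0):0^0=0 -> mex({0}) = 1
G(3): splits (0,0):0^0=0 -> mex({0}) = 1
G(4): splits (0,1):0^1=1 (0,0):0^0=0 -> mex({0, 1}) = 2
G(5): splits (0,2):0^1=1 (0,1):0^1=1 (0,0):0^0=0 -> mex({0, 1}) = 2
G(6) = mex({1}) = 0
G(7) = mex({0, 1, 2}) = 3
G(8) = mex({0, 1, 2}) = 3
G(9) = mex({0, 2}) = 1
G(10) = mex({0, 2, 3}) = 1
G(11) = mex({0, 3}) = 1
G(12) = mex({1, 3}) = 0
G(13) = mex({0, 1, 2, 3}) = 4
G(14) = mex({0, 1, 2}) = 3
G(15) = mex({0, 1, 2}) = 3
G(16) = mex({0, 1, 2, 4}) = 3
G(17) = mex({0, 1, 3, 4}) = 2
G(18) = mex({0, 1, 3, 4}) = 2
G(19) = mex({0, 1, 3, 5}) = 2
G(20) = mex({0, 1, 2, 3, 5}) = 4
G(21) = mex({0, 1, 2, 3, 5}) = 4
Therefore G(21) = 4.

4


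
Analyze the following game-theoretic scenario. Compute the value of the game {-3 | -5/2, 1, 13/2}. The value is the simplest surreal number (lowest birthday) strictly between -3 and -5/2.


Left options: {-3}, max = -3
Right options: {-5/2, 1, 13/2}, min = -5/2
All options are numbers and max(Left) < min(Right), so by the simplicity theorem the value is the simplest (earliest-born) number strictly between -3 and -5/2.
No integer lies strictly between -3 and -5/2, so the value is the dyadic rational m/2^k in the interval with the smallest k (then m odd); search k = 1, 2, ...:
Denominator 2: no odd multiple of 1/2 lies strictly between -3 and -5/2.
Denominator 4: -11/4 lies strictly between -3 and -5/2 -- found.
The simplest number in the interval is -11/4.
Game value = -11/4

-11/4


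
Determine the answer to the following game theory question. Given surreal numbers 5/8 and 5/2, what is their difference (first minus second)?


x = 5/8, y = 5/2
Converting to common denominator: 8
x = 5/8, y = 20/8
x - y = 5/8 - 5/2 = -15/8

-15/8


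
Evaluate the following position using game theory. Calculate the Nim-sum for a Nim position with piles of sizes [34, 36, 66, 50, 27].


We need the XOR (exclusive or) of all pile sizes.
After XOR-ing pile 1 (size 34): 0 XOR 34 = 34
After XOR-ing pile 2 (size 36): 34 XOR 36 = 6
After XOR-ing pile 3 (size 66): 6 XOR 66 = 68
After XOR-ing pile 4 (size 50): 68 XOR 50 = 118
After XOR-ing pile 5 (size 27): 118 XOR 27 = 109
The Nim-value of this position is 109.

109


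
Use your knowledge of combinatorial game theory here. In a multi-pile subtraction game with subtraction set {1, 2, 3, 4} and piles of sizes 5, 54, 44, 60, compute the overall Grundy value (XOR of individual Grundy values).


Subtraction set: {1, 2, 3, 4}
For this subtraction set, G(n) = n mod 5 (period = max + 1 = 5).
Pile 1 (size 5): G(5) = 5 mod 5 = 0
Pile 2 (size 54): G(54) = 54 mod 5 = 4
Pile 3 (size 44): G(44) = 44 mod 5 = 4
Pile 4 (size 60): G(60) = 60 mod 5 = 0
Total Grundy value = XOR of all: 0 XOR 4 XOR 4 XOR 0 = 0

0


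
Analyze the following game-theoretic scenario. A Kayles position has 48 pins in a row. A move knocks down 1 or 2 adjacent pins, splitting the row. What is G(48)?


Kayles: a move removes 1 or 2 adjacent pins from a contiguous row.
Removing pins from a row of k leaves two independent rows (a, b) with a + b = k - 1 (one pin) or a + b = k - 2 (two pins); an end removal gives a = 0.
By Sprague-Grundy, G(k) = mex{ G(a) XOR G(b) } over all these splits. G(0) = 0.
G(1): splits (0,0):0^0=0 -> mex({0}) = 1
G(2): splits (0,1):0^1=1 (0,0):0^0=0 -> mex({0, 1}) = 2
G(3): splits (0,2):0^2=2 (1,1):1^1=0 (0,1):0^1=1 -> mex({0, 1, 2}) = 3
G(4): splits (0,3):0^3=3 (1,2):1^2=3 (0,2):0^2=2 (1,1):1^1=0 -> mex({0, 2, 3}) = 1
G(5): splits (0,4):0^1=1 (1,3):1^3=2 (2,2):2^2=0 (0,3):0^3=3 (1,2):1^2=3 -> mex({0, 1, 2, 3}) = 4
G(6) = mex({0, 1, 2, 4}) = 3
G(7) = mex({0, 1, 3, 4, 5}) = 2
G(8) = mex({0, 2, 3, 5, 6}) = 1
G(9) = mex({0, 1, 2, 3, 6, 7}) = 4
G(10) = mex({0, 1, 3, 4, 5, 7}) = 2
G(11) = mex({0, 1, 2, 3, 4, 5}) = 6
G(12) = mex({0, 1, 2, 3, 5, 6, 7}) = 4
G(13) = mex({0, 2, 3, 4, 6, 7}) = 1
G(14) = mex({0, 1, 4, 5, 6, 7}) = 2
G(15) = mex({0, 1, 2, 3, 4, 5, 6}) = 7
G(16) = mex({0, 2, 3, 5, 6, 7}) = 1
G(17) = mex({0, 1, 2, 3, 5, 6, 7}) = 4
G(18) = mex({0, 1, 2, 4, 5, 6}) = 3
G(19) = mex({0, 1, 3, 4, 5, 7}) = 2
G(20) = mex({0, 2, 3, 4, 5, 6, 7}) = 1
G(21) = mex({0, 1, 2, 3, 5, 6, 7}) = 4
G(22) = mex({0, 1, 2, 3, 4, 5, 7}) = 6
G(23) = mex({0, 1, 2, 3, 4, 5, 6}) = 7
G(24) = mex({0, 1, 2, 3, 5, 6, 7}) = 4
G(25) = mex({0, 2, 3, 4, 6, 7}) = 1
G(26) = mex({0, 1, 3, 4, 5, 6, 7}) = 2
G(27) = mex({0, 1, 2, 3, 4, 5, 6, 7}) = 8
G(28) = mex({0, 1, 2, 3, 4, 6, 7, 8}) = 5
G(29) = mex({0, 1, 2, 3, 5, 6, 7, 8, 9}) = 4
G(30) = mex({0, 1, 2, 3, 4, 5, 6, 9, 10}) = 7
G(31) = mex({0, 1, 3, 4, 5, 7, 10, 11}) = 2
G(32) = mex({0, 2, 3, 4, 5, 6, 7, 9, 11}) = 1
G(33) = mex({0, 1, 2, 3, 4, 5, 6, 7, 9, 12}) = 8
G(34) = mex({0, 1, 2, 3, 4, 5, 7, 8, 11, 12}) = 6
G(35) = mex({0, 1, 2, 3, 4, 5, 6, 8, 9, 10, 11}) = 7
G(36) = mex({0, 1, 2, 3, 5, 6, 7, 9, 10}) = 4
G(37) = mex({0, 2, 3, 4, 6, 7, 9, 10, 11, 12}) = 1
G(38) = mex({0, 1, 3, 4, 5, 6, 7, 9, 10, 11, 12}) = 2
G(39) = mex({0, 1, 2, 4, 5, 6, 7, 9, 10, 12, 14}) = 3
G(40) = mex({0, 2, 3, 4, 6, 7, 11, 12, 14}) = 1
G(41) = mex({0, 1, 2, 3, 5, 6, 7, 9, 10, 11, 12}) = 4
G(42) = mex({0, 1, 2, 3, 4, 5, 6, 9, 10}) = 7
G(43) = mex({0, 1, 3, 4, 5, 7, 9, 10, 12, 15}) = 2
G(44) = mex({0, 2, 3, 4, 5, 6, 7, 9, 10, 12, 15}) = 1
G(45) = mex({0, 1, 2, 3, 4, 5, 6, 7, 9, 10, 12, 14}) = 8
G(46) = mex({0, 1, 3, 4, 5, 7, 8, 11, 12, 14}) = 2
G(47) = mex({0, 1, 2, 3, 4, 5, 6, 8, 9, 10, 11, 12}) = 7
G(48) = mex({0, 1, 2, 3, 5, 6, 7, 9, 10}) = 4
Therefore G(48) = 4.

4


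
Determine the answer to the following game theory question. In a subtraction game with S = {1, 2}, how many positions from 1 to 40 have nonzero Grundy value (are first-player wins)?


Subtraction set S = {1, 2}, so G(n) = n mod 3.
G(n) = 0 when n is a multiple of 3.
Multiples of 3 in [1, 40]: 13
N-positions (nonzero Grundy) = 40 - 13 = 27

27


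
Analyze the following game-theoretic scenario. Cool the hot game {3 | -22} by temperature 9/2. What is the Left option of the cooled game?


Original game: {3 | -22} (a switch {a | b} with a > b).
Cooling by t (for t below the temperature (a - b)/2 = 25/2) taxes each move by t: {a | b} cooled by t is {a - t | b + t}.
Cooling amount: t = 9/2
Cooled Left option: 3 - 9/2 = -3/2
Cooled Right option: -22 + 9/2 = -35/2
Cooled game: {-3/2 | -35/2}
Left option = -3/2

-3/2


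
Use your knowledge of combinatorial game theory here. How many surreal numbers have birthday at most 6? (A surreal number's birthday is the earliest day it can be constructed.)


Day 0: {|} = 0 is born. Count = 1.
Day n: the number of surreal numbers born by day n is 2^(n+1) - 1.
By day 0: 2^1 - 1 = 1
By day 1: 2^2 - 1 = 3
By day 2: 2^3 - 1 = 7
By day 3: 2^4 - 1 = 15
By day 4: 2^5 - 1 = 31
By day 5: 2^6 - 1 = 63
By day 6: 2^7 - 1 = 127
By day 6: 127 surreal numbers.

127


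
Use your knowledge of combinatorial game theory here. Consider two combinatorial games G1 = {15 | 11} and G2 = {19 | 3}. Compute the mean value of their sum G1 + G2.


G1 = {15 | 11}, G2 = {19 | 3}
Each is a switch {a | b} with numbers a > b; its mean value is (a + b)/2, and mean value is additive over game sums: m(G1 + G2) = m(G1) + m(G2).
Mean of G1 = (15 + (11))/2 = 26/2 = 13
Mean of G2 = (19 + (3))/2 = 22/2 = 11
Mean of G1 + G2 = 13 + 11 = 24

24


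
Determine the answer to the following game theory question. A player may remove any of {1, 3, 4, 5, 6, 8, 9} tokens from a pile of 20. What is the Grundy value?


The subtraction set is S = {1, 3, 4, 5, 6, 8, 9}.
G(k) = mex{ G(k - s) : s in S, s <= k }. We compute iteratively: G(0) = 0.
G(1) = mex({0}) = 1
G(2) = mex({1}) = 0
G(3) = mex({0}) = 1
G(4) = mex({0, 1}) = 2
G(5) = mex({0, 1, 2}) = 3
G(6) = mex({0, 1, 3}) = 2
G(7) = mex({0, 1, 2}) = 3
G(8) = mex({0, 1, 2, 3}) = 4
G(9) = mex({0, 1, 2, 3, 4}) = 5
G(10) = mex({0, 1, 2, 3, 5}) = 4
G(11) = mex({0, 1, 2, 3, 4}) = 5
G(12) = mex({1, 2, 3, 4, 5}) = 0
G(13) = mex({0, 2, 3, 4, 5}) = 1
G(14) = mex({1, 2, 3, 4, 5}) = 0
G(15) = mex({0, 2, 3, 4, 5}) = 1
G(16) = mex({0, 1, 3, 4, 5}) = 2
G(17) = mex({0, 1, 2, 4, 5}) = 3
G(18) = mex({0, 1, 3, 4, 5}) = 2
G(19) = mex({0, 1, 2, 4, 5}) = 3
G(20) = mex({0, 1, 2, 3, 5}) = 4
Therefore G(20) = 4.

4


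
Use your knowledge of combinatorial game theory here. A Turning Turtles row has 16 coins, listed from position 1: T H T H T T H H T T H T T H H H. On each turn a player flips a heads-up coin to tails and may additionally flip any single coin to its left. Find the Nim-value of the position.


Coins: T H T H T T H H T T H T T H H H
Key fact: a single head at position k behaves exactly like a Nim heap of size k (turning it to T and optionally flipping a coin at j < k corresponds to moving the heap from k to j, or to 0), and heads combine as a disjunctive sum (two heads at the same place would cancel, matching j XOR j = 0). So the Nim-value is the XOR of the 1-indexed positions of the heads.
Face-up positions (1-indexed): [2, 4, 7, 8, 11, 14, 15, 16]
XOR 0 with 2: 0 XOR 2 = 2
XOR 2 with 4: 2 XOR 4 = 6
XOR 6 with 7: 6 XOR 7 = 1
XOR 1 with 8: 1 XOR 8 = 9
XOR 9 with 11: 9 XOR 11 = 2
XOR 2 with 14: 2 XOR 14 = 12
XOR 12 with 15: 12 XOR 15 = 3
XOR 3 with 16: 3 XOR 16 = 19
Nim-value = 19

19


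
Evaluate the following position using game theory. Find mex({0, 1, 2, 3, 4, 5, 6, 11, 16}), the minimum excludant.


Set = {0, 1, 2, 3, 4, 5, 6, 11, 16}
0 is in the set.
1 is in the set.
2 is in the set.
3 is in the set.
4 is in the set.
5 is in the set.
6 is in the set.
7 is NOT in the set. This is the mex.
mex = 7

7


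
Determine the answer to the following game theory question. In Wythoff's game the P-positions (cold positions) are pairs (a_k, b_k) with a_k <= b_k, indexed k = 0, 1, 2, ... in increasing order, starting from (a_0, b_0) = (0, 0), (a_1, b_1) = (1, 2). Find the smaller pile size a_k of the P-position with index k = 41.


By Wythoff's theorem, a_k = floor(k * phi) and b_k = floor(k * phi^2) = a_k + k, where phi = (1 + sqrt(5))/2 is the golden ratio.
phi = (1 + sqrt(5))/2 = 1.618034
k = 41
k * phi = 41 * 1.618034 = 66.339394
a_41 = floor(k * phi) = 66

66


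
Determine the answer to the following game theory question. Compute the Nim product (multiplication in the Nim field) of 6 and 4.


Nim multiplication is bilinear over XOR: (u XOR v) * w = (u*w) XOR (v*w).
So we split each operand into its bit components and XOR the pairwise Nim products.
6 = 2 + 4 (as XOR of powers of 2).
4 = 4 (as XOR of powers of 2).
Using the standard Nim-product table on single bits:
  2*2 = 3,   2*4 = 8,   2*8 = 12,
  4*4 = 6,   4*8 = 11,  8*8 = 13,
and  1*x = x (identity), k*l = l*k (commutative).
Pairwise Nim products:
  2 * 4 = 8
  4 * 4 = 6
XOR them: 8 XOR 6 = 14.
Result: 6 * 4 = 14 (in Nim).

14


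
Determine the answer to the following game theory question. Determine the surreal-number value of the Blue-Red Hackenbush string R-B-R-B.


Edges (from ground): R-B-R-B
By Berlekamp's sign-expansion rule, a Blue-Red Hackenbush stalk has the value of the surreal number whose sign sequence is the edge sequence with B -> + and R -> -.
Sign sequence: -+-+
Trace the sign expansion in the surreal number tree, starting from 0:
Edge 1: R (sign -) -> bounds (-inf, 0), value = -1
Edge 2: B (sign +) -> bounds (-1, 0), value = -1/2
Edge 3: R (sign -) -> bounds (-1, -1/2), value = -3/4
Edge 4: B (sign +) -> bounds (-3/4, -1/2), value = -5/8
Game value = -5/8

-5/8


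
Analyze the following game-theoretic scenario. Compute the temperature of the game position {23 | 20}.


The game is {23 | 20}, a switch {a | b} with numbers a > b.
Cooling {a | b} by t gives {a - t | b + t}, which stops being hot when a - t = b + t, i.e. at t = (a - b)/2. So the temperature of a switch is (a - b)/2.
Temperature = (Left option - Right option) / 2
= (23 - (20)) / 2
= 3 / 2
= 3/2

3/2


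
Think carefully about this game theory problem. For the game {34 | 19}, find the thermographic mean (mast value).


Game = {34 | 19}, a switch {a | b} with numbers a > b.
Its thermograph has left wall a - t and right wall b + t, which meet at t = (a - b)/2, where both equal (a + b)/2. So the mast (mean value) is at (a + b)/2.
Mean = (34 + (19))/2 = 53/2 = 53/2

53/2


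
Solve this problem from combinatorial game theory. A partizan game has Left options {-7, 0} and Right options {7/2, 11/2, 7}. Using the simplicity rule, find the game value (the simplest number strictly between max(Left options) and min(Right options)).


Left options: {-7, 0}, max = 0
Right options: {7/2, 11/2, 7}, min = 7/2
All options are numbers and max(Left) < min(Right), so by the simplicity theorem the value is the simplest (earliest-born) number strictly between 0 and 7/2.
Integers 1 through 3 all lie strictly between 0 and 7/2.
Among integers, the simplest (lowest birthday = smallest |n|; 0 is born on day 0, +-n on day n) is 1.
No non-integer in the interval can be simpler: if x is a non-integer in the interval, then floor(x) or ceil(x) also lies in the interval (the interval contains an integer), and both are proper prefixes of x's sign expansion, i.e. born earlier. So the game value is 1.
Game value = 1

1


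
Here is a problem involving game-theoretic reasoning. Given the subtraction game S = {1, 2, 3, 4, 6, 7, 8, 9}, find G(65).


The subtraction set is S = {1, 2, 3, 4, 6, 7, 8, 9}.
G(k) = mex{ G(k - s) : s in S, s <= k }. We compute iteratively: G(0) = 0.
G(1) = mex({0}) = 1
G(2) = mex({0, 1}) = 2
G(3) = mex({0, 1, 2}) = 3
G(4) = mex({0, 1, 2, 3}) = 4
G(5) = mex({1, 2, 3, 4}) = 0
G(6) = mex({0, 2, 3, 4}) = 1
G(7) = mex({0, 1, 3, 4}) = 2
G(8) = mex({0, 1, 2, 4}) = 3
G(9) = mex({0, 1, 2, 3}) = 4
G(10) = mex({1, 2, 3, 4}) = 0
G(11) = mex({0, 2, 3, 4}) = 1
G(12) = mex({0, 1, 3, 4}) = 2
G(13) = mex({0, 1, 2, 4}) = 3
Observe that G(5)..G(13) = 0, 1, 2, 3, 4, 0, 1, 2, 3 repeats G(0)..G(8) = 0, 1, 2, 3, 4, 0, 1, 2, 3.
For k >= max(S) = 9, G(k) is determined by the previous 9 values G(k-9)..G(k-1); a window of 9 consecutive values has recurred shifted by 5, so by induction G(k + 5) = G(k) for all k >= 0: the sequence is periodic from the start with period 5.
One period: G(0..4) = 0, 1, 2, 3, 4.
65 mod 5 = 0, so G(65) = G(0) = 0.

0


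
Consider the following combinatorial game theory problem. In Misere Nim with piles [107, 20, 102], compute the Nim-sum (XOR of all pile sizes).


We need the XOR (exclusive or) of all pile sizes.
After XOR-ing pile 1 (size 107): 0 XOR 107 = 107
After XOR-ing pile 2 (size 20): 107 XOR 20 = 127
After XOR-ing pile 3 (size 102): 127 XOR 102 = 25
The Nim-value of this position is 25.

25


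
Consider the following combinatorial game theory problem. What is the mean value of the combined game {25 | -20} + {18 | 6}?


G1 = {25 | -20}, G2 = {18 | 6}
Each is a switch {a | b} with numbers a > b; its mean value is (a + b)/2, and mean value is additive over game sums: m(G1 + G2) = m(G1) + m(G2).
Mean of G1 = (25 + (-20))/2 = 5/2 = 5/2
Mean of G2 = (18 + (6))/2 = 24/2 = 12
Mean of G1 + G2 = 5/2 + 12 = 29/2

29/2


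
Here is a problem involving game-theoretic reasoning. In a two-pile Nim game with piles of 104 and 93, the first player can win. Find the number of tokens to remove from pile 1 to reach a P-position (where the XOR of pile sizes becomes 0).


Piles: 104 and 93
Current XOR: 104 XOR 93 = 53 (non-zero, so this is an N-position).
To make the XOR zero, we need to find a move that balances the piles.
For pile 1 (size 104): target = 104 XOR 53 = 93
We reduce pile 1 from 104 to 93.
Tokens removed: 104 - 93 = 11
Verification: 93 XOR 93 = 0

11


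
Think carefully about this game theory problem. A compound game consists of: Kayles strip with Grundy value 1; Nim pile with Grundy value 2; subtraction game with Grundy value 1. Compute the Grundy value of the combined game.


By the Sprague-Grundy theorem, the Grundy value of a sum of games is the XOR of individual Grundy values.
Kayles strip: Grundy value = 1. Running XOR: 0 XOR 1 = 1
Nim pile: Grundy value = 2. Running XOR: 1 XOR 2 = 3
subtraction game: Grundy value = 1. Running XOR: 3 XOR 1 = 2
The combined Grundy value is 2.

2


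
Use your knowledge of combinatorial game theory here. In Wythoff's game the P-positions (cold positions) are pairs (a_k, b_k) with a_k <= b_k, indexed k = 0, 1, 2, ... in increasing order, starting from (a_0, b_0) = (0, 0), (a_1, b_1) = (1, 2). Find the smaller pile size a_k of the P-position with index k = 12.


By Wythoff's theorem, a_k = floor(k * phi) and b_k = floor(k * phi^2) = a_k + k, where phi = (1 + sqrt(5))/2 is the golden ratio.
phi = (1 + sqrt(5))/2 = 1.618034
k = 12
k * phi = 12 * 1.618034 = 19.416408
a_12 = floor(k * phi) = 19

19


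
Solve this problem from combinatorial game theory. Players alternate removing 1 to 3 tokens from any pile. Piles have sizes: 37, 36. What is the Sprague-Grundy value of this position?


Subtraction set: {1, 2, 3}
For this subtraction set, G(n) = n mod 4 (period = max + 1 = 4).
Pile 1 (size 37): G(37) = 37 mod 4 = 1
Pile 2 (size 36): G(36) = 36 mod 4 = 0
Total Grundy value = XOR of all: 1 XOR 0 = 1

1


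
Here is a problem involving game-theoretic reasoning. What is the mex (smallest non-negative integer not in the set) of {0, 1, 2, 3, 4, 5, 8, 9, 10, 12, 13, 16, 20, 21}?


Set = {0, 1, 2, 3, 4, 5, 8, 9, 10, 12, 13, 16, 20, 21}
0 is in the set.
1 is in the set.
2 is in the set.
3 is in the set.
4 is in the set.
5 is in the set.
6 is NOT in the set. This is the mex.
mex = 6

6


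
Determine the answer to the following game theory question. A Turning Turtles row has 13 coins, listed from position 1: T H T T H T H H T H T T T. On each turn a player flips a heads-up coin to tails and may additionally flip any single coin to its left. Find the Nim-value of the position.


Coins: T H T T H T H H T H T T T
Key fact: a single head at position k behaves exactly like a Nim heap of size k (turning it to T and optionally flipping a coin at j < k corresponds to moving the heap from k to j, or to 0), and heads combine as a disjunctive sum (two heads at the same place would cancel, matching j XOR j = 0). So the Nim-value is the XOR of the 1-indexed positions of the heads.
Face-up positions (1-indexed): [2, 5, 7, 8, 10]
XOR 0 with 2: 0 XOR 2 = 2
XOR 2 with 5: 2 XOR 5 = 7
XOR 7 with 7: 7 XOR 7 = 0
XOR 0 with 8: 0 XOR 8 = 8
XOR 8 with 10: 8 XOR 10 = 2
Nim-value = 2

2
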